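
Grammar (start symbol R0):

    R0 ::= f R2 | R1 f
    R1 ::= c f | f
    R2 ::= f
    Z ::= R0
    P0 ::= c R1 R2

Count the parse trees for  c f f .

1

Parse trees for c f f:
  [R0 [R1 c f] f]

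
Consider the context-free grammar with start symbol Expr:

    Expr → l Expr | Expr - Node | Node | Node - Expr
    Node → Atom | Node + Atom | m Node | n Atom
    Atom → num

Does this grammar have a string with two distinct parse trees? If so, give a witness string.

Ambiguous

Witness: num - num

Derivation 1: Expr ⇒ Expr - Node ⇒ Node - Node ⇒ Atom - Node ⇒ num - Node ⇒ num - Atom ⇒ num - num
Derivation 2: Expr ⇒ Node - Expr ⇒ Atom - Expr ⇒ num - Expr ⇒ num - Node ⇒ num - Atom ⇒ num - num

Two distinct leftmost derivations for the same string.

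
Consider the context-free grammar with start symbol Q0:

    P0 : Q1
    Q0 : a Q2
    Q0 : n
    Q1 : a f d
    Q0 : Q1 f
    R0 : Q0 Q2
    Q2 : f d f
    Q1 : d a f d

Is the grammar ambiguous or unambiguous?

Witness: a f d f

Derivation 1: Q0 ⇒ a Q2 ⇒ a f d f
Derivation 2: Q0 ⇒ Q1 f ⇒ a f d f

Two distinct leftmost derivations for the same string.

Ambiguous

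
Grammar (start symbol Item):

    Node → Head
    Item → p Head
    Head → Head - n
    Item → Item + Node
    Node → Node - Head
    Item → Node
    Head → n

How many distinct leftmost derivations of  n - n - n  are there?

Parse trees for n - n - n:
  [Item [Node [Head [Head [Head n] - n] - n]]]
  [Item [Node [Node [Head n]] - [Head [Head n] - n]]]
  [Item [Node [Node [Head [Head n] - n]] - [Head n]]]
  [Item [Node [Node [Node [Head n]] - [Head n]] - [Head n]]]

4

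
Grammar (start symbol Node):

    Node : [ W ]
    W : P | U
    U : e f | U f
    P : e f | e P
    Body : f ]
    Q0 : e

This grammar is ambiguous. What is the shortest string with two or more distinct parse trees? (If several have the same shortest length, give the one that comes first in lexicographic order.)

length 4: [ e f ] has 2 parse trees

Two derivations of [ e f ]:
  Node ⇒ [ W ] ⇒ [ P ] ⇒ [ e f ]
  Node ⇒ [ W ] ⇒ [ U ] ⇒ [ e f ]

[ e f ]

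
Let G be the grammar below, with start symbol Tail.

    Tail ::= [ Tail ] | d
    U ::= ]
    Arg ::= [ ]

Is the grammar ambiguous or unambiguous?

Only Tail is reachable from Tail; ignoring the rest: L(Tail) is { openⁿ atom closeⁿ : n ≥ 0 }. The bracket depth fixes n, and the derivation is forced at every step.

Unambiguous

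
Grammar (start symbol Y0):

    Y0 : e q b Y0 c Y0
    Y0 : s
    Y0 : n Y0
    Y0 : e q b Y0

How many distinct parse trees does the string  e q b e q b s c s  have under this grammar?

2

Parse trees for e q b e q b s c s:
  [Y0 e q b [Y0 e q b [Y0 s]] c [Y0 s]]
  [Y0 e q b [Y0 e q b [Y0 s] c [Y0 s]]]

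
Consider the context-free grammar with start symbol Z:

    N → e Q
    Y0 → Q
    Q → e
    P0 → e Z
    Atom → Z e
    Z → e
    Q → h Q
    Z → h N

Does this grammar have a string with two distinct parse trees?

Unambiguous

Only Z, N, Q are reachable from Z; ignoring the rest: Restricted to the reachable nonterminals, every rule has the form A → t or A → t B, and no two rules for the same A share a first terminal. The grammar encodes a DFA — one run per string.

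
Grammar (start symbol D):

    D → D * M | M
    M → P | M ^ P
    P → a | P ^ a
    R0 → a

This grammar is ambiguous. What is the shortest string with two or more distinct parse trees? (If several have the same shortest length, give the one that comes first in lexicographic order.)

a ^ a

length 1: no string has ≥2 trees
length 3: a ^ a has 2 parse trees

Two derivations of a ^ a:
  D ⇒ M ⇒ P ⇒ P ^ a ⇒ a ^ a
  D ⇒ M ⇒ M ^ P ⇒ P ^ P ⇒ a ^ P ⇒ a ^ a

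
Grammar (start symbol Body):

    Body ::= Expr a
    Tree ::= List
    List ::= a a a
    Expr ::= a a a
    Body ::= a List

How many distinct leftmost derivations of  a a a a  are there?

2

Parse trees for a a a a:
  [Body [Expr a a a] a]
  [Body a [List a a a]]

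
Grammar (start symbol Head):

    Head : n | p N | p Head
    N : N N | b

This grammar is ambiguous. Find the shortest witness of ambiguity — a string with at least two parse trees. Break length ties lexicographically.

length 1: no string has ≥2 trees
length 2: no string has ≥2 trees
length 3: no string has ≥2 trees
length 4: p b b b has 2 parse trees

Two derivations of p b b b:
  Head ⇒ p N ⇒ p N N ⇒ p N N N ⇒ p b N N ⇒ p b b N ⇒ p b b b
  Head ⇒ p N ⇒ p N N ⇒ p b N ⇒ p b N N ⇒ p b b N ⇒ p b b b

p b b b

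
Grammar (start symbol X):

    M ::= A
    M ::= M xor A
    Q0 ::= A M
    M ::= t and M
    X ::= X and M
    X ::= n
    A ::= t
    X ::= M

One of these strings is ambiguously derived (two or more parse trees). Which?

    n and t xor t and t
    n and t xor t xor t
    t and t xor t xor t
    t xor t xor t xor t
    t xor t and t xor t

n and t xor t and t: 1 tree
n and t xor t xor t: 1 tree
t and t xor t xor t: 4 trees
t xor t xor t xor t: 1 tree
t xor t and t xor t: 1 tree

t and t xor t xor t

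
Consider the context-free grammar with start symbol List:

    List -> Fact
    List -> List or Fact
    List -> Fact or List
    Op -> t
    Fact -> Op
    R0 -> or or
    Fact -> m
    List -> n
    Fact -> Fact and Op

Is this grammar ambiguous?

Ambiguous

Witness: m or m

Derivation 1: List ⇒ List or Fact ⇒ Fact or Fact ⇒ m or Fact ⇒ m or m
Derivation 2: List ⇒ Fact or List ⇒ m or List ⇒ m or Fact ⇒ m or m

Two distinct leftmost derivations for the same string.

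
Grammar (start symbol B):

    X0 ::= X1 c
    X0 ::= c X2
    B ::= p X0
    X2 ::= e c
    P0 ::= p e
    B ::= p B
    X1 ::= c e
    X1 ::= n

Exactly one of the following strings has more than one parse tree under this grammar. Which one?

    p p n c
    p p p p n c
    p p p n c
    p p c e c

p p c e c

p p n c: 1 tree
p p p p n c: 1 tree
p p p n c: 1 tree
p p c e c: 2 trees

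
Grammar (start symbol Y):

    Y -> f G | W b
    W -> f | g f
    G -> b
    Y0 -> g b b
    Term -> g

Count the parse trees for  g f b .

Parse trees for g f b:
  [Y [W g f] b]

1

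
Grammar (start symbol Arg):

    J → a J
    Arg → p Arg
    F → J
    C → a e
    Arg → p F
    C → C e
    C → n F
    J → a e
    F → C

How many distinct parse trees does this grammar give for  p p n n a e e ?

Parse trees for p p n n a e e:
  [Arg p [Arg p [F [C [C n [F [C n [F [J a e]]]]] e]]]]
  [Arg p [Arg p [F [C [C n [F [C n [F [C a e]]]]] e]]]]
  [Arg p [Arg p [F [C n [F [C [C n [F [J a e]]] e]]]]]]
  [Arg p [Arg p [F [C n [F [C [C n [F [C a e]]] e]]]]]]
  [Arg p [Arg p [F [C n [F [C n [F [C [C a e] e]]]]]]]]

5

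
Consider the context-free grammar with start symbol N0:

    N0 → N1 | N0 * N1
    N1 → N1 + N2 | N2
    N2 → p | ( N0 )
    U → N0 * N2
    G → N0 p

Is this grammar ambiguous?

Only N0, N1, N2 are reachable from N0; ignoring the rest: The grammar is stratified — N0 handles '*' (left-recursive), N1 handles '+', N2 atoms. Each operator has a fixed associativity and precedence level, so every string has one parse.

Unambiguous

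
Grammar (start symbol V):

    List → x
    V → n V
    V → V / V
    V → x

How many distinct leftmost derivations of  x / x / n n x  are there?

2

Parse trees for x / x / n n x:
  [V [V x] / [V [V x] / [V n [V n [V x]]]]]
  [V [V [V x] / [V x]] / [V n [V n [V x]]]]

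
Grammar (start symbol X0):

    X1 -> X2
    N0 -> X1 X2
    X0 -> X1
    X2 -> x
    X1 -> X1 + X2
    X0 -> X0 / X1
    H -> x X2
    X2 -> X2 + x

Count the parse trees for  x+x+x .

4

Parse trees for x+x+x:
  [X0 [X1 [X2 [X2 [X2 x] + x] + x]]]
  [X0 [X1 [X1 [X2 x]] + [X2 [X2 x] + x]]]
  [X0 [X1 [X1 [X2 [X2 x] + x]] + [X2 x]]]
  [X0 [X1 [X1 [X1 [X2 x]] + [X2 x]] + [X2 x]]]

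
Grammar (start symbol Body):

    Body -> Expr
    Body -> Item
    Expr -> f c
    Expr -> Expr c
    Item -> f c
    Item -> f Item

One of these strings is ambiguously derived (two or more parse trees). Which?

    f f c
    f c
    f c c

f c

f f c: 1 tree
f c: 2 trees
f c c: 1 tree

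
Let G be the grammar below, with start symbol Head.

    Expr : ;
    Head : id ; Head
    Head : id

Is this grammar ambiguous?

(Expr is unreachable from Head, so its rules don't affect L(Head).) The reachable grammar is A → atom sep A | atom. Each atom is followed by either the separator (recurse) or end-of-string (stop) — no choice point.

Unambiguous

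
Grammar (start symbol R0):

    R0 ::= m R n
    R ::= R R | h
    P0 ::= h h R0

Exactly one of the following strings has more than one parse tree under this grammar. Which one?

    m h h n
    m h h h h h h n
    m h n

m h h h h h h n

m h h n: 1 tree
m h h h h h h n: 42 trees
m h n: 1 tree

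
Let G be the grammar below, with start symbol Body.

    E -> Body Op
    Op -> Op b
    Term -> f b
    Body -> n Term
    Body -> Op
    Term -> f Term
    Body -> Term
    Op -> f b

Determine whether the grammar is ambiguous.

Witness: f b

Derivation 1: Body ⇒ Op ⇒ f b
Derivation 2: Body ⇒ Term ⇒ f b

Two distinct leftmost derivations for the same string.

Ambiguous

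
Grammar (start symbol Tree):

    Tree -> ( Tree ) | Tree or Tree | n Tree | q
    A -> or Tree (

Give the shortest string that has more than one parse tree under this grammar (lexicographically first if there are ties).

n q or q

length 1: no string has ≥2 trees
length 2: no string has ≥2 trees
length 3: no string has ≥2 trees
length 4: n q or q has 2 parse trees

Two derivations of n q or q:
  Tree ⇒ Tree or Tree ⇒ n Tree or Tree ⇒ n q or Tree ⇒ n q or q
  Tree ⇒ n Tree ⇒ n Tree or Tree ⇒ n q or Tree ⇒ n q or q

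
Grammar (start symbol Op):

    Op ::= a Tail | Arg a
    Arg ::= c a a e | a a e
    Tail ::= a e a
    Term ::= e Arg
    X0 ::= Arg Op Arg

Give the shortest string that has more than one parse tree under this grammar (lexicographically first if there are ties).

length 4: a a e a has 2 parse trees

Two derivations of a a e a:
  Op ⇒ a Tail ⇒ a a e a
  Op ⇒ Arg a ⇒ a a e a

a a e a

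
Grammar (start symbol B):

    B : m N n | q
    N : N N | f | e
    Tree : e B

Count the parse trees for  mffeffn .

Parse trees for mffeffn (showing first 6 of 14):
  [B m [N [N f] [N [N f] [N [N e] [N [N f] [N f]]]]] n]
  [B m [N [N f] [N [N f] [N [N [N e] [N f]] [N f]]]] n]
  [B m [N [N f] [N [N [N f] [N e]] [N [N f] [N f]]]] n]
  [B m [N [N f] [N [N [N f] [N [N e] [N f]]] [N f]]] n]
  [B m [N [N f] [N [N [N [N f] [N e]] [N f]] [N f]]] n]
  [B m [N [N [N f] [N f]] [N [N e] [N [N f] [N f]]]] n]

14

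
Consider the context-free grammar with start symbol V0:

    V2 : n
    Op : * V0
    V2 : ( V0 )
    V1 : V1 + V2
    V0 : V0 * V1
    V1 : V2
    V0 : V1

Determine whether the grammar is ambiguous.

Only V0, V1, V2 are reachable from V0; ignoring the rest: This is a standard precedence ladder (V0 over V1 over V2), with each level left-recursive on its own operator ('*' at V0, '+' at V1). That structure is LR(1), hence unambiguous.

Unambiguous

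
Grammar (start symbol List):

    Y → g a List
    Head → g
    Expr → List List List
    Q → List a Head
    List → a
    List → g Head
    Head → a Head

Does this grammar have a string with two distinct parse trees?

Only List, Head are reachable from List; ignoring the rest: The reachable rules are right-linear with at most one rule per (nonterminal, next-terminal) pair. Each input token forces the next rule, so parsing is deterministic.

Unambiguous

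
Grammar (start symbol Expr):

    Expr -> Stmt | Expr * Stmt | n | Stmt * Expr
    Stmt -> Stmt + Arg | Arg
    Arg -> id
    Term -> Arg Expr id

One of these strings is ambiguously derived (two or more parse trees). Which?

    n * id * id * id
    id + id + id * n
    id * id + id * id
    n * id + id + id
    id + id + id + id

id * id + id * id

n * id * id * id: 1 tree
id + id + id * n: 1 tree
id * id + id * id: 4 trees
n * id + id + id: 1 tree
id + id + id + id: 1 tree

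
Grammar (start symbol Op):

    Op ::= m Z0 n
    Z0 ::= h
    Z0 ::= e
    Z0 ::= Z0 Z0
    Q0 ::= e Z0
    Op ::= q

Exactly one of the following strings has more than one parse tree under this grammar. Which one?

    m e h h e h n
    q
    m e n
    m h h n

m e h h e h n: 14 trees
q: 1 tree
m e n: 1 tree
m h h n: 1 tree

m e h h e h n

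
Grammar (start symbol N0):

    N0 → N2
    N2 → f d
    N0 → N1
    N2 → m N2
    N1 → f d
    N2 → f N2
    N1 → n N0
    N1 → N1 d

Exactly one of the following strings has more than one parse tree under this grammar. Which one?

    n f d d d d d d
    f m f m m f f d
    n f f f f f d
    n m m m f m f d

n f d d d d d d: 7 trees
f m f m m f f d: 1 tree
n f f f f f d: 1 tree
n m m m f m f d: 1 tree

n f d d d d d d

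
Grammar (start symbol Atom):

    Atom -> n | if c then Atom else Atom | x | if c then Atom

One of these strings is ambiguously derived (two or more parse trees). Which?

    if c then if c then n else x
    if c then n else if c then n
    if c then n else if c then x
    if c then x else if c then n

if c then if c then n else x: 2 trees
if c then n else if c then n: 1 tree
if c then n else if c then x: 1 tree
if c then x else if c then n: 1 tree

if c then if c then n else x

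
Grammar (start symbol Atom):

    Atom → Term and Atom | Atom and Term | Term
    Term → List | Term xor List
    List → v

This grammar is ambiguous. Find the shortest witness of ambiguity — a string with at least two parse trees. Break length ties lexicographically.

v and v

length 1: no string has ≥2 trees
length 3: v and v has 2 parse trees

Two derivations of v and v:
  Atom ⇒ Term and Atom ⇒ List and Atom ⇒ v and Atom ⇒ v and Term ⇒ v and List ⇒ v and v
  Atom ⇒ Atom and Term ⇒ Term and Term ⇒ List and Term ⇒ v and Term ⇒ v and List ⇒ v and v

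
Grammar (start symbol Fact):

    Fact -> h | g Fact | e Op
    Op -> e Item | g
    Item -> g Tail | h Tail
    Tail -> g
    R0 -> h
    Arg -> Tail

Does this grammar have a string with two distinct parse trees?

(R0, Arg are unreachable from Fact, so their rules don't affect L(Fact).) Each reachable nonterminal has at most one production per leading terminal, and all productions are right-linear; the derivation is determined token-by-token.

Unambiguous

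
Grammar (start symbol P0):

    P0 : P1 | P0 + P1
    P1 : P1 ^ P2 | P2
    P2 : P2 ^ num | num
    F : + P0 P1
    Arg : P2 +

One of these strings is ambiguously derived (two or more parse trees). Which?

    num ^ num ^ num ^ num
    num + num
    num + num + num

num ^ num ^ num ^ num

num ^ num ^ num ^ num: 8 trees
num + num: 1 tree
num + num + num: 1 tree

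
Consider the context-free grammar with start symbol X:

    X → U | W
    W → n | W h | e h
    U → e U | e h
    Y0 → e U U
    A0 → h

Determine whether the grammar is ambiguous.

Ambiguous

Witness: e h

Derivation 1: X ⇒ U ⇒ e h
Derivation 2: X ⇒ W ⇒ e h

Two distinct leftmost derivations for the same string.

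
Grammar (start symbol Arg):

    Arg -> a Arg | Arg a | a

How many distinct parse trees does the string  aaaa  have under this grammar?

Parse trees for aaaa:
  [Arg a [Arg a [Arg a [Arg a]]]]
  [Arg a [Arg a [Arg [Arg a] a]]]
  [Arg a [Arg [Arg a [Arg a]] a]]
  [Arg a [Arg [Arg [Arg a] a] a]]
  [Arg [Arg a [Arg a [Arg a]]] a]
  [Arg [Arg a [Arg [Arg a] a]] a]
  [Arg [Arg [Arg a [Arg a]] a] a]
  [Arg [Arg [Arg [Arg a] a] a] a]

8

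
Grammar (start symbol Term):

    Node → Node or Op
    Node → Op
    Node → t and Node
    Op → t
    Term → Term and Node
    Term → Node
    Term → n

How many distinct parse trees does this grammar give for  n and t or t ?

Parse trees for n and t or t:
  [Term [Term n] and [Node [Node [Op t]] or [Op t]]]

1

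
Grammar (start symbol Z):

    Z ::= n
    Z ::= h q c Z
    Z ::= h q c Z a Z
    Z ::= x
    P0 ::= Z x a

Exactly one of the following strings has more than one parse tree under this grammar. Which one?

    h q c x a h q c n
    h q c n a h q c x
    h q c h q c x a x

h q c x a h q c n: 1 tree
h q c n a h q c x: 1 tree
h q c h q c x a x: 2 trees

h q c h q c x a x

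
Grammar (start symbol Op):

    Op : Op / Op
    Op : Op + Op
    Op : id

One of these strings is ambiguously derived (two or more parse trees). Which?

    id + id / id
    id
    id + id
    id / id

id + id / id

id + id / id: 2 trees
id: 1 tree
id + id: 1 tree
id / id: 1 tree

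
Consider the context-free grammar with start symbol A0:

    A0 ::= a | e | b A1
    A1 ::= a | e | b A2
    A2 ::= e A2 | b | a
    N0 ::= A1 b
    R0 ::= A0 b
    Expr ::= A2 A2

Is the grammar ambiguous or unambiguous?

Unambiguous

Only A0, A1, A2 are reachable from A0; ignoring the rest: The reachable rules are right-linear with at most one rule per (nonterminal, next-terminal) pair. Each input token forces the next rule, so parsing is deterministic.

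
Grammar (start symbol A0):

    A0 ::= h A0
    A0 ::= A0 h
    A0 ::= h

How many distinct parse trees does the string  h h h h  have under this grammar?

8

Parse trees for h h h h:
  [A0 h [A0 h [A0 h [A0 h]]]]
  [A0 h [A0 h [A0 [A0 h] h]]]
  [A0 h [A0 [A0 h [A0 h]] h]]
  [A0 h [A0 [A0 [A0 h] h] h]]
  [A0 [A0 h [A0 h [A0 h]]] h]
  [A0 [A0 h [A0 [A0 h] h]] h]
  [A0 [A0 [A0 h [A0 h]] h] h]
  [A0 [A0 [A0 [A0 h] h] h] h]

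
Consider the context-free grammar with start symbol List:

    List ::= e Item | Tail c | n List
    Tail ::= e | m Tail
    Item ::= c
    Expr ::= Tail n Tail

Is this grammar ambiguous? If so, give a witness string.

Ambiguous

Witness: e c

Derivation 1: List ⇒ e Item ⇒ e c
Derivation 2: List ⇒ Tail c ⇒ e c

Two distinct leftmost derivations for the same string.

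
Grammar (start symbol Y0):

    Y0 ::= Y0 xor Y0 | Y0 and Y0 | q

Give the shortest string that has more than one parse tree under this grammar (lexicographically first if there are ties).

length 1: no string has ≥2 trees
length 3: no string has ≥2 trees
length 5: q and q and q has 2 parse trees

Two derivations of q and q and q:
  Y0 ⇒ Y0 and Y0 ⇒ Y0 and Y0 and Y0 ⇒ q and Y0 and Y0 ⇒ q and q and Y0 ⇒ q and q and q
  Y0 ⇒ Y0 and Y0 ⇒ q and Y0 ⇒ q and Y0 and Y0 ⇒ q and q and Y0 ⇒ q and q and q

q and q and q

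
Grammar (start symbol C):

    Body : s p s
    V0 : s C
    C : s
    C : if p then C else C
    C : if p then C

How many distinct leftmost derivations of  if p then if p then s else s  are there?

Parse trees for if p then if p then s else s:
  [C if p then [C if p then [C s]] else [C s]]
  [C if p then [C if p then [C s] else [C s]]]

2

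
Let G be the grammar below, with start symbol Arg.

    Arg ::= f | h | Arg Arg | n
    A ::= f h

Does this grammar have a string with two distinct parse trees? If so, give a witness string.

Witness: f f f

Derivation 1: Arg ⇒ Arg Arg ⇒ f Arg ⇒ f Arg Arg ⇒ f f Arg ⇒ f f f
Derivation 2: Arg ⇒ Arg Arg ⇒ Arg Arg Arg ⇒ f Arg Arg ⇒ f f Arg ⇒ f f f

Two distinct leftmost derivations for the same string.

Ambiguous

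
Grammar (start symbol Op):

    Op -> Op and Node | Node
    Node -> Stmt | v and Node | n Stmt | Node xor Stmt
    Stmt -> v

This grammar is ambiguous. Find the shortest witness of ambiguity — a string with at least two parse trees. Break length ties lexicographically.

v and v

length 1: no string has ≥2 trees
length 2: no string has ≥2 trees
length 3: v and v has 2 parse trees

Two derivations of v and v:
  Op ⇒ Op and Node ⇒ Node and Node ⇒ Stmt and Node ⇒ v and Node ⇒ v and Stmt ⇒ v and v
  Op ⇒ Node ⇒ v and Node ⇒ v and Stmt ⇒ v and v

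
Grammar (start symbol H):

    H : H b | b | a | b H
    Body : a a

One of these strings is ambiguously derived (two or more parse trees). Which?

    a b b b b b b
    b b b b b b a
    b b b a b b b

b b b a b b b

a b b b b b b: 1 tree
b b b b b b a: 1 tree
b b b a b b b: 20 trees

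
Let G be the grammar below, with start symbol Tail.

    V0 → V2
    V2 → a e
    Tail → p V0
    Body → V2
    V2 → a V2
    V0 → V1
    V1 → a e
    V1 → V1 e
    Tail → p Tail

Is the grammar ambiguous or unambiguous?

Ambiguous

Witness: p a e

Derivation 1: Tail ⇒ p V0 ⇒ p V2 ⇒ p a e
Derivation 2: Tail ⇒ p V0 ⇒ p V1 ⇒ p a e

Two distinct leftmost derivations for the same string.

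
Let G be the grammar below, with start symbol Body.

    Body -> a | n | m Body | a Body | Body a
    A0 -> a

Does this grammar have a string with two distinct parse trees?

Ambiguous

Witness: a a

Derivation 1: Body ⇒ a Body ⇒ a a
Derivation 2: Body ⇒ Body a ⇒ a a

Two distinct leftmost derivations for the same string.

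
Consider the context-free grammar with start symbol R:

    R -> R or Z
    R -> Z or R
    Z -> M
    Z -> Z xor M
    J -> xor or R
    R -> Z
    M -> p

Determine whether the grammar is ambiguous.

Ambiguous

Witness: p or p

Derivation 1: R ⇒ R or Z ⇒ Z or Z ⇒ M or Z ⇒ p or Z ⇒ p or M ⇒ p or p
Derivation 2: R ⇒ Z or R ⇒ M or R ⇒ p or R ⇒ p or Z ⇒ p or M ⇒ p or p

Two distinct leftmost derivations for the same string.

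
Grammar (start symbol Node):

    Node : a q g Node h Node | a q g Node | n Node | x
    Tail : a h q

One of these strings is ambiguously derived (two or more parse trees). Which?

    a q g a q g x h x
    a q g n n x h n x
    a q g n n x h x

a q g a q g x h x

a q g a q g x h x: 2 trees
a q g n n x h n x: 1 tree
a q g n n x h x: 1 tree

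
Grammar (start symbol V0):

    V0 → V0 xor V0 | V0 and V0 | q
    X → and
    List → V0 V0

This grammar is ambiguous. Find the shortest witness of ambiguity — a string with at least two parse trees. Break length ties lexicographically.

q and q and q

length 1: no string has ≥2 trees
length 3: no string has ≥2 trees
length 5: q and q and q has 2 parse trees

Two derivations of q and q and q:
  V0 ⇒ V0 and V0 ⇒ V0 and V0 and V0 ⇒ q and V0 and V0 ⇒ q and q and V0 ⇒ q and q and q
  V0 ⇒ V0 and V0 ⇒ q and V0 ⇒ q and V0 and V0 ⇒ q and q and V0 ⇒ q and q and q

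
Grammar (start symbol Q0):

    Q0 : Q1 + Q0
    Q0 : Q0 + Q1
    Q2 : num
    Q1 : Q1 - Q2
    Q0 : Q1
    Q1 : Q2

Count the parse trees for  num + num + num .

Parse trees for num + num + num:
  [Q0 [Q1 [Q2 num]] + [Q0 [Q1 [Q2 num]] + [Q0 [Q1 [Q2 num]]]]]
  [Q0 [Q1 [Q2 num]] + [Q0 [Q0 [Q1 [Q2 num]]] + [Q1 [Q2 num]]]]
  [Q0 [Q0 [Q1 [Q2 num]] + [Q0 [Q1 [Q2 num]]]] + [Q1 [Q2 num]]]
  [Q0 [Q0 [Q0 [Q1 [Q2 num]]] + [Q1 [Q2 num]]] + [Q1 [Q2 num]]]

4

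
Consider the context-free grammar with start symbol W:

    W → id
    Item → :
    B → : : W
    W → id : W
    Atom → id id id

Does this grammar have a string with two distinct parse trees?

Unambiguous

(B, Atom, Item are unreachable from W, so their rules don't affect L(W).) Right-recursive list with a separator: after each atom, whether the separator follows determines the rule. One parse per string.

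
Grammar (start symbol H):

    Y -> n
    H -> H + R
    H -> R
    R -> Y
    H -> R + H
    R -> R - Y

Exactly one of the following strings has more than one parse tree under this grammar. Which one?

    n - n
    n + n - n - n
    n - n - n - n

n + n - n - n

n - n: 1 tree
n + n - n - n: 2 trees
n - n - n - n: 1 tree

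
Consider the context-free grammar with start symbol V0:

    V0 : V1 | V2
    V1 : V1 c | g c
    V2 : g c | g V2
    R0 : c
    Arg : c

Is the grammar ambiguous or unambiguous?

Witness: g c

Derivation 1: V0 ⇒ V1 ⇒ g c
Derivation 2: V0 ⇒ V2 ⇒ g c

Two distinct leftmost derivations for the same string.

Ambiguous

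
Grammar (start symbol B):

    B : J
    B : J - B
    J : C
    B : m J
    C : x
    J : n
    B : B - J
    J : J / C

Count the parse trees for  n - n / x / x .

2

Parse trees for n - n / x / x:
  [B [J n] - [B [J [J [J n] / [C x]] / [C x]]]]
  [B [B [J n]] - [J [J [J n] / [C x]] / [C x]]]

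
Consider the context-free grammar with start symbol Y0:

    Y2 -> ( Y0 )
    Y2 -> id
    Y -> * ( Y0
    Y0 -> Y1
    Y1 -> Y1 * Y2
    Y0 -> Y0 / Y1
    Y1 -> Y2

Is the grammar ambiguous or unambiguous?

Only Y0, Y1, Y2 are reachable from Y0; ignoring the rest: Y0 → Y0 / Y1 | Y1  ;  Y1 → Y1 * Y2 | Y2  — a left-associative chain with Y2 at the bottom. Each string factors uniquely by precedence.

Unambiguous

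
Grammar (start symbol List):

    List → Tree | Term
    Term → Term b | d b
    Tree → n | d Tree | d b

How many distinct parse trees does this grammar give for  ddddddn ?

1

Parse trees for ddddddn:
  [List [Tree d [Tree d [Tree d [Tree d [Tree d [Tree d [Tree n]]]]]]]]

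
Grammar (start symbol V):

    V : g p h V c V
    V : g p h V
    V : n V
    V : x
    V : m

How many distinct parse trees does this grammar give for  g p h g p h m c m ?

Parse trees for g p h g p h m c m:
  [V g p h [V g p h [V m]] c [V m]]
  [V g p h [V g p h [V m] c [V m]]]

2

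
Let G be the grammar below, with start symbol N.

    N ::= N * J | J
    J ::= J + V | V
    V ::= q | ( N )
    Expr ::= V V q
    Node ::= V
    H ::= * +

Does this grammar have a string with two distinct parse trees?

Unambiguous

(Expr, Node, H are unreachable from N, so their rules don't affect L(N).) This is a standard precedence ladder (N over J over V), with each level left-recursive on its own operator ('*' at N, '+' at J). That structure is LR(1), hence unambiguous.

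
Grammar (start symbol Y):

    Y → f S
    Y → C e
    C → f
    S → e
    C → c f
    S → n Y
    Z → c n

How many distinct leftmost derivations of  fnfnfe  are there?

2

Parse trees for fnfnfe:
  [Y f [S n [Y f [S n [Y f [S e]]]]]]
  [Y f [S n [Y f [S n [Y [C f] e]]]]]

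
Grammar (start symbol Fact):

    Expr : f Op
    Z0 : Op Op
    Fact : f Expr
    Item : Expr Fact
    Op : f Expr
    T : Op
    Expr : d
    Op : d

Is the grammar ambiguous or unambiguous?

Only Fact, Expr, Op are reachable from Fact; ignoring the rest: The reachable rules are right-linear with at most one rule per (nonterminal, next-terminal) pair. Each input token forces the next rule, so parsing is deterministic.

Unambiguous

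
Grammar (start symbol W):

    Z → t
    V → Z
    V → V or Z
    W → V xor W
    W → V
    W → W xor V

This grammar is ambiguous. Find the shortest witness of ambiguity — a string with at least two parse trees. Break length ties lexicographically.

t xor t

length 1: no string has ≥2 trees
length 3: t xor t has 2 parse trees

Two derivations of t xor t:
  W ⇒ V xor W ⇒ Z xor W ⇒ t xor W ⇒ t xor V ⇒ t xor Z ⇒ t xor t
  W ⇒ W xor V ⇒ V xor V ⇒ Z xor V ⇒ t xor V ⇒ t xor Z ⇒ t xor t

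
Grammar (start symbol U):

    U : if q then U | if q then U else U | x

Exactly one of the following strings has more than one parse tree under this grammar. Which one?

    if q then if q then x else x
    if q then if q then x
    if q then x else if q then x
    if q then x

if q then if q then x else x

if q then if q then x else x: 2 trees
if q then if q then x: 1 tree
if q then x else if q then x: 1 tree
if q then x: 1 tree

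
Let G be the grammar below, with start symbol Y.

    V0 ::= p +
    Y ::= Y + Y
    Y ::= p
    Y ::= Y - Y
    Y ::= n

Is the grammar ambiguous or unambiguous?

Ambiguous

Witness: n + n + n

Derivation 1: Y ⇒ Y + Y ⇒ Y + Y + Y ⇒ n + Y + Y ⇒ n + n + Y ⇒ n + n + n
Derivation 2: Y ⇒ Y + Y ⇒ n + Y ⇒ n + Y + Y ⇒ n + n + Y ⇒ n + n + n

Two distinct leftmost derivations for the same string.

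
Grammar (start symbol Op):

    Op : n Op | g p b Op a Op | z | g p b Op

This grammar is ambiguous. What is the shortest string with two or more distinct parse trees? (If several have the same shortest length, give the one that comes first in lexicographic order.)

g p b g p b z a z

length 1: no string has ≥2 trees
length 2: no string has ≥2 trees
length 3: no string has ≥2 trees
length 4: no string has ≥2 trees
length 5: no string has ≥2 trees
length 6: no string has ≥2 trees
length 7: no string has ≥2 trees
length 8: no string has ≥2 trees
length 9: g p b g p b z a z has 2 parse trees

Two derivations of g p b g p b z a z:
  Op ⇒ g p b Op a Op ⇒ g p b g p b Op a Op ⇒ g p b g p b z a Op ⇒ g p b g p b z a z
  Op ⇒ g p b Op ⇒ g p b g p b Op a Op ⇒ g p b g p b z a Op ⇒ g p b g p b z a z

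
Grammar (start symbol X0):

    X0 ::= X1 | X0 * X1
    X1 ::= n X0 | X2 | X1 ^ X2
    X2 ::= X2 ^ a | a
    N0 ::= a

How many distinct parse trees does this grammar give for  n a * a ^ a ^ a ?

12

Parse trees for n a * a ^ a ^ a (showing first 6 of 12):
  [X0 [X1 n [X0 [X0 [X1 [X2 a]]] * [X1 [X2 [X2 [X2 a] ^ a] ^ a]]]]]
  [X0 [X1 n [X0 [X0 [X1 [X2 a]]] * [X1 [X1 [X2 a]] ^ [X2 [X2 a] ^ a]]]]]
  [X0 [X1 n [X0 [X0 [X1 [X2 a]]] * [X1 [X1 [X2 [X2 a] ^ a]] ^ [X2 a]]]]]
  [X0 [X1 n [X0 [X0 [X1 [X2 a]]] * [X1 [X1 [X1 [X2 a]] ^ [X2 a]] ^ [X2 a]]]]]
  [X0 [X1 [X1 n [X0 [X0 [X1 [X2 a]]] * [X1 [X2 a]]]] ^ [X2 [X2 a] ^ a]]]
  [X0 [X1 [X1 n [X0 [X0 [X1 [X2 a]]] * [X1 [X2 [X2 a] ^ a]]]] ^ [X2 a]]]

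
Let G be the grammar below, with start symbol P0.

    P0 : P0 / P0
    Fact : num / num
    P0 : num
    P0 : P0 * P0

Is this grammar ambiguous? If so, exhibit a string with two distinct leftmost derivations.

Witness: num * num * num

Derivation 1: P0 ⇒ P0 * P0 ⇒ num * P0 ⇒ num * P0 * P0 ⇒ num * num * P0 ⇒ num * num * num
Derivation 2: P0 ⇒ P0 * P0 ⇒ P0 * P0 * P0 ⇒ num * P0 * P0 ⇒ num * num * P0 ⇒ num * num * num

Two distinct leftmost derivations for the same string.

Ambiguous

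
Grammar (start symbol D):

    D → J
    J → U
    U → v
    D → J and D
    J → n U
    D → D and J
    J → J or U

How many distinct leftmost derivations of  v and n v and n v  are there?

4

Parse trees for v and n v and n v:
  [D [J [U v]] and [D [J n [U v]] and [D [J n [U v]]]]]
  [D [J [U v]] and [D [D [J n [U v]]] and [J n [U v]]]]
  [D [D [J [U v]] and [D [J n [U v]]]] and [J n [U v]]]
  [D [D [D [J [U v]]] and [J n [U v]]] and [J n [U v]]]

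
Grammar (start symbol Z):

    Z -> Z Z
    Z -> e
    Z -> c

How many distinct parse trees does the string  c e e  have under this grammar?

Parse trees for c e e:
  [Z [Z c] [Z [Z e] [Z e]]]
  [Z [Z [Z c] [Z e]] [Z e]]

2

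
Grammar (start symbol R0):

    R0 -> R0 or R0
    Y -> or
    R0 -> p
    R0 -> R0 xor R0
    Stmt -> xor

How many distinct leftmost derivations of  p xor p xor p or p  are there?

Parse trees for p xor p xor p or p:
  [R0 [R0 [R0 p] xor [R0 [R0 p] xor [R0 p]]] or [R0 p]]
  [R0 [R0 [R0 [R0 p] xor [R0 p]] xor [R0 p]] or [R0 p]]
  [R0 [R0 p] xor [R0 [R0 [R0 p] xor [R0 p]] or [R0 p]]]
  [R0 [R0 p] xor [R0 [R0 p] xor [R0 [R0 p] or [R0 p]]]]
  [R0 [R0 [R0 p] xor [R0 p]] xor [R0 [R0 p] or [R0 p]]]

5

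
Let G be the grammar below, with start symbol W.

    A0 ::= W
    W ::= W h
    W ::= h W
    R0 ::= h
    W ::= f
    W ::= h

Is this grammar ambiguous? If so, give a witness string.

Ambiguous

Witness: h h

Derivation 1: W ⇒ W h ⇒ h h
Derivation 2: W ⇒ h W ⇒ h h

Two distinct leftmost derivations for the same string.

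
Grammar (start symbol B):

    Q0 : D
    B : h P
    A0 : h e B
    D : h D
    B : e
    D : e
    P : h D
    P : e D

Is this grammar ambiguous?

Unambiguous

Only B, P, D are reachable from B; ignoring the rest: Restricted to the reachable nonterminals, every rule has the form A → t or A → t B, and no two rules for the same A share a first terminal. The grammar encodes a DFA — one run per string.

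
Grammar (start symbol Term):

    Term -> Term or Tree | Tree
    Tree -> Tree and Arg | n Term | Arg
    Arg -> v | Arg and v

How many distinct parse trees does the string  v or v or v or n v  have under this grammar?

1

Parse trees for v or v or v or n v:
  [Term [Term [Term [Term [Tree [Arg v]]] or [Tree [Arg v]]] or [Tree [Arg v]]] or [Tree n [Term [Tree [Arg v]]]]]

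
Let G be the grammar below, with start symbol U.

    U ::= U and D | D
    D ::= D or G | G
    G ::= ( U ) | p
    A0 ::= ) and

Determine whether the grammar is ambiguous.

Unambiguous

Only U, D, G are reachable from U; ignoring the rest: The grammar is stratified — U handles 'and' (left-recursive), D handles 'or', G atoms. Each operator has a fixed associativity and precedence level, so every string has one parse.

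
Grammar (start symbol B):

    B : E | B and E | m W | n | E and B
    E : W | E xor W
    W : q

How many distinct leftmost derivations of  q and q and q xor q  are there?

4

Parse trees for q and q and q xor q:
  [B [B [B [E [W q]]] and [E [W q]]] and [E [E [W q]] xor [W q]]]
  [B [B [E [W q]] and [B [E [W q]]]] and [E [E [W q]] xor [W q]]]
  [B [E [W q]] and [B [B [E [W q]]] and [E [E [W q]] xor [W q]]]]
  [B [E [W q]] and [B [E [W q]] and [B [E [E [W q]] xor [W q]]]]]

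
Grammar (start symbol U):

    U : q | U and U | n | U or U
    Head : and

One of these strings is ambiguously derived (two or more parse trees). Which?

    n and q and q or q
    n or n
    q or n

n and q and q or q

n and q and q or q: 5 trees
n or n: 1 tree
q or n: 1 tree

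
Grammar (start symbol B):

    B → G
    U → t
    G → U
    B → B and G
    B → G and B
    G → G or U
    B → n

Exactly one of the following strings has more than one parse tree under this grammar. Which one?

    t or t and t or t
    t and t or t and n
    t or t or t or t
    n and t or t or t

t or t and t or t: 2 trees
t and t or t and n: 1 tree
t or t or t or t: 1 tree
n and t or t or t: 1 tree

t or t and t or t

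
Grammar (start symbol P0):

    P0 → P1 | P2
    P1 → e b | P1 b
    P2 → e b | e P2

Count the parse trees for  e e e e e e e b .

Parse trees for e e e e e e e b:
  [P0 [P2 e [P2 e [P2 e [P2 e [P2 e [P2 e [P2 e b]]]]]]]]

1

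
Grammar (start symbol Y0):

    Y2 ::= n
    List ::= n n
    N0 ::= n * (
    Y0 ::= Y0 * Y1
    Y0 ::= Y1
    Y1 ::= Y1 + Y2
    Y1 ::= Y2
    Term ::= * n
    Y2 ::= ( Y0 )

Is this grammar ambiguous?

Only Y0, Y1, Y2 are reachable from Y0; ignoring the rest: This is a standard precedence ladder (Y0 over Y1 over Y2), with each level left-recursive on its own operator ('*' at Y0, '+' at Y1). That structure is LR(1), hence unambiguous.

Unambiguous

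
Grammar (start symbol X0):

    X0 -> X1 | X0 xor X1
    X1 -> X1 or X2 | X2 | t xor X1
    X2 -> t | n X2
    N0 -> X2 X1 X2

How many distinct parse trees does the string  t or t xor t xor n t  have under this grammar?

Parse trees for t or t xor t xor n t:
  [X0 [X0 [X1 [X1 [X2 t]] or [X2 t]]] xor [X1 t xor [X1 [X2 n [X2 t]]]]]
  [X0 [X0 [X0 [X1 [X1 [X2 t]] or [X2 t]]] xor [X1 [X2 t]]] xor [X1 [X2 n [X2 t]]]]

2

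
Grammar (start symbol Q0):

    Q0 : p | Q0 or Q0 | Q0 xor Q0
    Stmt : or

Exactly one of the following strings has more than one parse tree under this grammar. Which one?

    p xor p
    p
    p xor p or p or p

p xor p: 1 tree
p: 1 tree
p xor p or p or p: 5 trees

p xor p or p or p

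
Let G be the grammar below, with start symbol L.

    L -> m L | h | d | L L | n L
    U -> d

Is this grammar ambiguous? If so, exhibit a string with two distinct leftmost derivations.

Ambiguous

Witness: d d d

Derivation 1: L ⇒ L L ⇒ d L ⇒ d L L ⇒ d d L ⇒ d d d
Derivation 2: L ⇒ L L ⇒ L L L ⇒ d L L ⇒ d d L ⇒ d d d

Two distinct leftmost derivations for the same string.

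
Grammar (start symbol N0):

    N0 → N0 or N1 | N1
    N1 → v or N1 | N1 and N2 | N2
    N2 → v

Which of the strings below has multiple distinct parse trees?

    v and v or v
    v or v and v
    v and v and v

v and v or v: 1 tree
v or v and v: 3 trees
v and v and v: 1 tree

v or v and v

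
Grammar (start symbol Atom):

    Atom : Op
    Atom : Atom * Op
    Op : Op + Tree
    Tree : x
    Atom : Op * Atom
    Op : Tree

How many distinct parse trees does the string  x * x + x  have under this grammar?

Parse trees for x * x + x:
  [Atom [Atom [Op [Tree x]]] * [Op [Op [Tree x]] + [Tree x]]]
  [Atom [Op [Tree x]] * [Atom [Op [Op [Tree x]] + [Tree x]]]]

2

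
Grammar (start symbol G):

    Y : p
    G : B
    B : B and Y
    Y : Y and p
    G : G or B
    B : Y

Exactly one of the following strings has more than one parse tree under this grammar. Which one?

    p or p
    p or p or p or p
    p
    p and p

p and p

p or p: 1 tree
p or p or p or p: 1 tree
p: 1 tree
p and p: 2 trees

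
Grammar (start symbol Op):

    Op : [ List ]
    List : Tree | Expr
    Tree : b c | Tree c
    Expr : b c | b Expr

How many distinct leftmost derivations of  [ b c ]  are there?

Parse trees for [ b c ]:
  [Op [ [List [Tree b c]] ]]
  [Op [ [List [Expr b c]] ]]

2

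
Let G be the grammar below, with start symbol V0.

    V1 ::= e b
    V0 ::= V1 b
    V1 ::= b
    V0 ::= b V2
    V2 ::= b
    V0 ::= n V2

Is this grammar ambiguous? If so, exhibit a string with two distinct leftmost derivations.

Witness: b b

Derivation 1: V0 ⇒ V1 b ⇒ b b
Derivation 2: V0 ⇒ b V2 ⇒ b b

Two distinct leftmost derivations for the same string.

Ambiguous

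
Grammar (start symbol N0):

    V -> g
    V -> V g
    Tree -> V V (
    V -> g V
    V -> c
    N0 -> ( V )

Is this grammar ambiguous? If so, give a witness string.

Witness: ( g g )

Derivation 1: N0 ⇒ ( V ) ⇒ ( V g ) ⇒ ( g g )
Derivation 2: N0 ⇒ ( V ) ⇒ ( g V ) ⇒ ( g g )

Two distinct leftmost derivations for the same string.

Ambiguous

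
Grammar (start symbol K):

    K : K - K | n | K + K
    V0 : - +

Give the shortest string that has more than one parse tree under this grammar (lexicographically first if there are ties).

length 1: no string has ≥2 trees
length 3: no string has ≥2 trees
length 5: n + n + n has 2 parse trees

Two derivations of n + n + n:
  K ⇒ K + K ⇒ n + K ⇒ n + K + K ⇒ n + n + K ⇒ n + n + n
  K ⇒ K + K ⇒ K + K + K ⇒ n + K + K ⇒ n + n + K ⇒ n + n + n

n + n + n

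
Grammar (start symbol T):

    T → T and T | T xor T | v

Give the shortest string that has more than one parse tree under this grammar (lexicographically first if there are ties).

length 1: no string has ≥2 trees
length 3: no string has ≥2 trees
length 5: v and v and v has 2 parse trees

Two derivations of v and v and v:
  T ⇒ T and T ⇒ T and T and T ⇒ v and T and T ⇒ v and v and T ⇒ v and v and v
  T ⇒ T and T ⇒ v and T ⇒ v and T and T ⇒ v and v and T ⇒ v and v and v

v and v and v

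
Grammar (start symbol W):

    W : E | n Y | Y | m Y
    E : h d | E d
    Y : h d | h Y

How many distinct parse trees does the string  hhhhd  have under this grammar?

1

Parse trees for hhhhd:
  [W [Y h [Y h [Y h [Y h d]]]]]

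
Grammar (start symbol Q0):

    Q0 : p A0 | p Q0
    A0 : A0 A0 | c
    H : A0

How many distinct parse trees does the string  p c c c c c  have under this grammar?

14

Parse trees for p c c c c c (showing first 6 of 14):
  [Q0 p [A0 [A0 c] [A0 [A0 c] [A0 [A0 c] [A0 [A0 c] [A0 c]]]]]]
  [Q0 p [A0 [A0 c] [A0 [A0 c] [A0 [A0 [A0 c] [A0 c]] [A0 c]]]]]
  [Q0 p [A0 [A0 c] [A0 [A0 [A0 c] [A0 c]] [A0 [A0 c] [A0 c]]]]]
  [Q0 p [A0 [A0 c] [A0 [A0 [A0 c] [A0 [A0 c] [A0 c]]] [A0 c]]]]
  [Q0 p [A0 [A0 c] [A0 [A0 [A0 [A0 c] [A0 c]] [A0 c]] [A0 c]]]]
  [Q0 p [A0 [A0 [A0 c] [A0 c]] [A0 [A0 c] [A0 [A0 c] [A0 c]]]]]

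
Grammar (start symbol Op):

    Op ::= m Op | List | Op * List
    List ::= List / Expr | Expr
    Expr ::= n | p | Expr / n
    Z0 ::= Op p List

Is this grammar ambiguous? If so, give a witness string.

Witness: n / n

Derivation 1: Op ⇒ List ⇒ List / Expr ⇒ Expr / Expr ⇒ n / Expr ⇒ n / n
Derivation 2: Op ⇒ List ⇒ Expr ⇒ Expr / n ⇒ n / n

Two distinct leftmost derivations for the same string.

Ambiguous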